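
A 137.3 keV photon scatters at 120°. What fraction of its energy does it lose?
0.2873 (or 28.73%)

Calculate initial and final photon energies:

Initial: E₀ = 137.3 keV → λ₀ = 9.0302 pm
Compton shift: Δλ = 3.6395 pm
Final wavelength: λ' = 12.6696 pm
Final energy: E' = 97.8593 keV

Fractional energy loss:
(E₀ - E')/E₀ = (137.3000 - 97.8593)/137.3000
= 39.4407/137.3000
= 0.2873
= 28.73%

(Intermediate values are shown rounded; full precision is carried through to the final answer.)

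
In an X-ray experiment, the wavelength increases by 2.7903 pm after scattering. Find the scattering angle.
98.63°

From the Compton formula Δλ = λ_C(1 - cos θ), we can solve for θ:

cos θ = 1 - Δλ/λ_C

Given:
- Δλ = 2.7903 pm
- λ_C = h/(m_e·c) ≈ 2.42631024 pm

cos θ = 1 - 2.7903/2.42631024
cos θ = 1 - 1.150018
cos θ = -0.150018

θ = arccos(-0.150018)
θ = 98.63°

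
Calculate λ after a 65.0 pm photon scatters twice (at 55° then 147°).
70.4958 pm

Apply Compton shift twice:

First scattering at θ₁ = 55°:
Δλ₁ = λ_C(1 - cos(55°))
Δλ₁ = 2.4263 × 0.4264
Δλ₁ = 1.0346 pm

After first scattering:
λ₁ = 65.0 + 1.0346 = 66.0346 pm

Second scattering at θ₂ = 147°:
Δλ₂ = λ_C(1 - cos(147°))
Δλ₂ = 2.4263 × 1.8387
Δλ₂ = 4.4612 pm

Final wavelength:
λ₂ = 66.0346 + 4.4612 = 70.4958 pm

Total shift: Δλ_total = 1.0346 + 4.4612 = 5.4958 pm

(Intermediate values are shown rounded; full precision is carried through to the final answer.)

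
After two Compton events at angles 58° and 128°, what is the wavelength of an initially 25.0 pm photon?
30.0607 pm

Apply Compton shift twice:

First scattering at θ₁ = 58°:
Δλ₁ = λ_C(1 - cos(58°))
Δλ₁ = 2.4263 × 0.4701
Δλ₁ = 1.1406 pm

After first scattering:
λ₁ = 25.0 + 1.1406 = 26.1406 pm

Second scattering at θ₂ = 128°:
Δλ₂ = λ_C(1 - cos(128°))
Δλ₂ = 2.4263 × 1.6157
Δλ₂ = 3.9201 pm

Final wavelength:
λ₂ = 26.1406 + 3.9201 = 30.0607 pm

Total shift: Δλ_total = 1.1406 + 3.9201 = 5.0607 pm

(Intermediate values are shown rounded; full precision is carried through to the final answer.)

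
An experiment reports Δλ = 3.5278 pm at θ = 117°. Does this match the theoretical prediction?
Yes, consistent

Calculate the expected shift for θ = 117°:

Δλ_expected = λ_C(1 - cos(117°))
Δλ_expected = 2.4263 × (1 - cos(117°))
Δλ_expected = 2.4263 × 1.4540
Δλ_expected = 3.5278 pm

Given shift: 3.5278 pm
Expected shift: 3.5278 pm
Difference: 0.0000 pm

The values match. This is consistent with Compton scattering at the stated angle.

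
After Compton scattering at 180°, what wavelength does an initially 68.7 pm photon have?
73.5526 pm

Using the Compton formula: λ' = λ + λ_C(1 − cos θ)

For θ = 180°, cos θ = -1 (exact) = -1.0000, so:
1 − cos 180° = 1 − (-1) = 2.0000

Δλ = λ_C × 2.0000 = 2.4263 × 2.0000 = 4.8526 pm

λ' = 68.7 + 4.8526 = 73.5526 pm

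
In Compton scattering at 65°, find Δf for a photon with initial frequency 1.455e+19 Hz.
9.263e+17 Hz (decrease)

Convert frequency to wavelength (c = 299792458 m/s):
λ₀ = c/f₀ = 299792458/1.455e+19 = 2.0604293e-11 m = 20.6043 pm

Calculate Compton shift:
Δλ = λ_C(1 - cos(65°)) = 1.4009 pm

Final wavelength:
λ' = λ₀ + Δλ = 20.6043 + 1.4009 = 22.0052 pm

Final frequency:
f' = c/λ' = 299792458/2.2005200e-11 = 1.3623710e+19 Hz

Frequency shift (decrease):
Δf = f₀ - f' = 1.455e+19 - 1.3623710e+19 = 9.263e+17 Hz

(Intermediate values are shown rounded; full precision is carried through to the final answer.)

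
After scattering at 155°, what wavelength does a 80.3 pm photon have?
84.9253 pm

Using the Compton scattering formula:
λ' = λ + Δλ = λ + λ_C(1 - cos θ)

Given:
- Initial wavelength λ = 80.3 pm
- Scattering angle θ = 155°
- Compton wavelength λ_C ≈ 2.4263 pm

Calculate the shift:
Δλ = 2.4263 × (1 - cos(155°))
Δλ = 2.4263 × 1.9063
Δλ = 4.6253 pm

Final wavelength:
λ' = 80.3 + 4.6253 = 84.9253 pm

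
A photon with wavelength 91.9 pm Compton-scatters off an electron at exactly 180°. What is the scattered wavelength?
96.7526 pm

Using the Compton formula: λ' = λ + λ_C(1 − cos θ)

For θ = 180°, cos θ = -1 (exact) = -1.0000, so:
1 − cos 180° = 1 − (-1) = 2.0000

Δλ = λ_C × 2.0000 = 2.4263 × 2.0000 = 4.8526 pm

λ' = 91.9 + 4.8526 = 96.7526 pm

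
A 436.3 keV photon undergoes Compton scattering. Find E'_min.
161.1369 keV (at θ = 180°)

The scattered photon has minimum energy when its wavelength is maximum, i.e., when the Compton shift Δλ = λ_C(1 − cos θ) is maximum. This occurs at θ = 180° (backscattering), giving Δλ_max = 2λ_C = 4.8526 pm.

Initial wavelength: λ₀ = hc/E₀ = 2.8417 pm
Maximum final wavelength: λ'_max = λ₀ + 2λ_C = 2.8417 + 4.8526 = 7.6943 pm
Minimum final energy: E'_min = hc/λ'_max = 161.1369 keV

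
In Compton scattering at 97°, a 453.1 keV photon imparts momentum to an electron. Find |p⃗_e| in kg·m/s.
2.8379e-22 kg·m/s

The electron is initially at rest, so by conservation of momentum:
p⃗_e = p⃗₀ − p⃗'  (incident photon momentum minus scattered photon momentum)

Photon momentum magnitudes (p = h/λ = E/c):
λ₀ = hc/E₀ = 2.7364 pm → p₀ = h/λ₀ = 2.4215e-22 kg·m/s
Δλ = λ_C(1 − cos 97°) = 2.7220 pm
λ' = 5.4584 pm → p' = h/λ' = 1.2139e-22 kg·m/s

The scattered photon makes angle θ = 97° with the incident direction, so by the law of cosines:
|p⃗_e|² = p₀² + p'² − 2p₀p'cos θ
|p⃗_e|² = (2.4215e-22)² + (1.2139e-22)² − 2·2.4215e-22·1.2139e-22·cos(97°)
|p⃗_e| = 2.8379e-22 kg·m/s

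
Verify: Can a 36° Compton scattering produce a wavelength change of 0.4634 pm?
Yes, consistent

Calculate the expected shift for θ = 36°:

Δλ_expected = λ_C(1 - cos(36°))
Δλ_expected = 2.4263 × (1 - cos(36°))
Δλ_expected = 2.4263 × 0.1910
Δλ_expected = 0.4634 pm

Given shift: 0.4634 pm
Expected shift: 0.4634 pm
Difference: 0.0000 pm

The values match. This is consistent with Compton scattering at the stated angle.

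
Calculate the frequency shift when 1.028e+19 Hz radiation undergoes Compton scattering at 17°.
3.724e+16 Hz (decrease)

Convert frequency to wavelength (c = 299792458 m/s):
λ₀ = c/f₀ = 299792458/1.028e+19 = 2.9162690e-11 m = 29.1627 pm

Calculate Compton shift:
Δλ = λ_C(1 - cos(17°)) = 0.1060 pm

Final wavelength:
λ' = λ₀ + Δλ = 29.1627 + 0.1060 = 29.2687 pm

Final frequency:
f' = c/λ' = 299792458/2.9268709e-11 = 1.0242763e+19 Hz

Frequency shift (decrease):
Δf = f₀ - f' = 1.028e+19 - 1.0242763e+19 = 3.724e+16 Hz

(Intermediate values are shown rounded; full precision is carried through to the final answer.)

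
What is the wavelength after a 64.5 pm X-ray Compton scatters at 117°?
68.0278 pm

Using the Compton scattering formula:
λ' = λ + Δλ = λ + λ_C(1 - cos θ)

Given:
- Initial wavelength λ = 64.5 pm
- Scattering angle θ = 117°
- Compton wavelength λ_C ≈ 2.4263 pm

Calculate the shift:
Δλ = 2.4263 × (1 - cos(117°))
Δλ = 2.4263 × 1.4540
Δλ = 3.5278 pm

Final wavelength:
λ' = 64.5 + 3.5278 = 68.0278 pm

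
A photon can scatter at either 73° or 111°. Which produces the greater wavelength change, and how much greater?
111° produces the larger shift by a factor of 1.920

Calculate both shifts using Δλ = λ_C(1 - cos θ):

For θ₁ = 73°:
Δλ₁ = 2.4263 × (1 - cos(73°))
Δλ₁ = 2.4263 × 0.7076
Δλ₁ = 1.7169 pm

For θ₂ = 111°:
Δλ₂ = 2.4263 × (1 - cos(111°))
Δλ₂ = 2.4263 × 1.3584
Δλ₂ = 3.2958 pm

The 111° angle produces the larger shift.
Ratio: 3.2958/1.7169 = 1.920

(Intermediate values are shown rounded; full precision is carried through to the final answer.)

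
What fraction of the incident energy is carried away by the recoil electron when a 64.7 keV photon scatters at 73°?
0.0822 (or 8.22%)

Calculate initial and final photon energies:

Initial: E₀ = 64.7 keV → λ₀ = 19.1629 pm
Compton shift: Δλ = 1.7169 pm
Final wavelength: λ' = 20.8799 pm
Final energy: E' = 59.3798 keV

Fractional energy loss:
(E₀ - E')/E₀ = (64.7000 - 59.3798)/64.7000
= 5.3202/64.7000
= 0.0822
= 8.22%

(Intermediate values are shown rounded; full precision is carried through to the final answer.)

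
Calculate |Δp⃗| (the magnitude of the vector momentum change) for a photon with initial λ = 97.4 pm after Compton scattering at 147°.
1.2760e-23 kg·m/s

Photon momentum magnitude is p = h/λ.

Initial momentum:
p₀ = h/λ = 6.6261e-34/9.7400e-11 = 6.8029e-24 kg·m/s

After scattering:
λ' = λ + Δλ = 97.4 + 4.4612 = 101.8612 pm
p' = h/λ' = 6.6261e-34/1.0186e-10 = 6.5050e-24 kg·m/s

Momentum is a vector; the scattered photon's direction makes angle θ = 147° with the incident direction. The magnitude of the vector change Δp⃗ = p⃗₀ − p⃗' is found from the law of cosines:
|Δp⃗|² = p₀² + p'² − 2p₀p'cos θ
|Δp⃗|² = (6.8029e-24)² + (6.5050e-24)² − 2·6.8029e-24·6.5050e-24·cos(147°)
|Δp⃗| = 1.2760e-23 kg·m/s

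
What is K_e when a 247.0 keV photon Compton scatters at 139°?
113.3542 keV

By energy conservation: K_e = E_initial - E_final

First find the scattered photon energy:
Initial wavelength: λ = hc/E = 5.0196 pm
Compton shift: Δλ = λ_C(1 - cos(139°)) = 4.2575 pm
Final wavelength: λ' = 5.0196 + 4.2575 = 9.2771 pm
Final photon energy: E' = hc/λ' = 133.6458 keV

Electron kinetic energy:
K_e = E - E' = 247.0000 - 133.6458 = 113.3542 keV

(Intermediate values are shown rounded; full precision is carried through to the final answer.)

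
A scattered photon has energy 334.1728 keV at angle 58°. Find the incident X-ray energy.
482.5000 keV

Convert final energy to wavelength (hc ≈ 1239.842 keV·pm):
λ' = hc/E' = 1239.842 / 334.1728 = 3.7102 pm

Calculate the Compton shift:
Δλ = λ_C(1 - cos(58°))
Δλ = 2.4263 × (1 - cos(58°))
Δλ = 1.1406 pm

Initial wavelength:
λ = λ' - Δλ = 3.7102 - 1.1406 = 2.5696 pm

Initial energy:
E = hc/λ = 1239.842 / 2.5696 = 482.5000 keV

(Intermediate values are shown rounded; full precision is carried through to the final answer.)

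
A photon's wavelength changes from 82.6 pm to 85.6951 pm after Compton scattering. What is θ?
106.00°

First find the wavelength shift:
Δλ = λ' - λ = 85.6951 - 82.6 = 3.0951 pm

Using Δλ = λ_C(1 - cos θ), with λ_C = h/(m_e·c) ≈ 2.42631024 pm:
cos θ = 1 - Δλ/λ_C
cos θ = 1 - 3.0951/2.42631024
cos θ = -0.275641

θ = arccos(-0.275641)
θ = 106.00°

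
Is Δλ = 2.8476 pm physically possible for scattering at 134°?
No, inconsistent

Calculate the expected shift for θ = 134°:

Δλ_expected = λ_C(1 - cos(134°))
Δλ_expected = 2.4263 × (1 - cos(134°))
Δλ_expected = 2.4263 × 1.6947
Δλ_expected = 4.1118 pm

Given shift: 2.8476 pm
Expected shift: 4.1118 pm
Difference: 1.2641 pm

The values do not match. The given shift corresponds to θ ≈ 100.0°, not 134°.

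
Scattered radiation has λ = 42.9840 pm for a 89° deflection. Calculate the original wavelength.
40.6000 pm

From λ' = λ + Δλ, we have λ = λ' - Δλ

First calculate the Compton shift:
Δλ = λ_C(1 - cos θ)
Δλ = 2.4263 × (1 - cos(89°))
Δλ = 2.4263 × 0.9825
Δλ = 2.3840 pm

Initial wavelength:
λ = λ' - Δλ
λ = 42.9840 - 2.3840
λ = 40.6000 pm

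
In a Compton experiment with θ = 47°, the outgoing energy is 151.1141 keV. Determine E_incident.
166.8000 keV

Convert final energy to wavelength (hc ≈ 1239.842 keV·pm):
λ' = hc/E' = 1239.842 / 151.1141 = 8.2047 pm

Calculate the Compton shift:
Δλ = λ_C(1 - cos(47°))
Δλ = 2.4263 × (1 - cos(47°))
Δλ = 0.7716 pm

Initial wavelength:
λ = λ' - Δλ = 8.2047 - 0.7716 = 7.4331 pm

Initial energy:
E = hc/λ = 1239.842 / 7.4331 = 166.8000 keV

(Intermediate values are shown rounded; full precision is carried through to the final answer.)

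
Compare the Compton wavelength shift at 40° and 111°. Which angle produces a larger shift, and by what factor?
111° produces the larger shift by a factor of 5.806

Calculate both shifts using Δλ = λ_C(1 - cos θ):

For θ₁ = 40°:
Δλ₁ = 2.4263 × (1 - cos(40°))
Δλ₁ = 2.4263 × 0.2340
Δλ₁ = 0.5676 pm

For θ₂ = 111°:
Δλ₂ = 2.4263 × (1 - cos(111°))
Δλ₂ = 2.4263 × 1.3584
Δλ₂ = 3.2958 pm

The 111° angle produces the larger shift.
Ratio: 3.2958/0.5676 = 5.806

(Intermediate values are shown rounded; full precision is carried through to the final answer.)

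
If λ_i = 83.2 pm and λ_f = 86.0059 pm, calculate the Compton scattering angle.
99.00°

First find the wavelength shift:
Δλ = λ' - λ = 86.0059 - 83.2 = 2.8059 pm

Using Δλ = λ_C(1 - cos θ), with λ_C = h/(m_e·c) ≈ 2.42631024 pm:
cos θ = 1 - Δλ/λ_C
cos θ = 1 - 2.8059/2.42631024
cos θ = -0.156447

θ = arccos(-0.156447)
θ = 99.00°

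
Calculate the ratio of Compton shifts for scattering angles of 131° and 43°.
131° produces the larger shift by a factor of 6.164

Calculate both shifts using Δλ = λ_C(1 - cos θ):

For θ₁ = 43°:
Δλ₁ = 2.4263 × (1 - cos(43°))
Δλ₁ = 2.4263 × 0.2686
Δλ₁ = 0.6518 pm

For θ₂ = 131°:
Δλ₂ = 2.4263 × (1 - cos(131°))
Δλ₂ = 2.4263 × 1.6561
Δλ₂ = 4.0181 pm

The 131° angle produces the larger shift.
Ratio: 4.0181/0.6518 = 6.164

(Intermediate values are shown rounded; full precision is carried through to the final answer.)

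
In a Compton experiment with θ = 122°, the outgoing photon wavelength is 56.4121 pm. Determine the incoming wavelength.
52.7000 pm

From λ' = λ + Δλ, we have λ = λ' - Δλ

First calculate the Compton shift:
Δλ = λ_C(1 - cos θ)
Δλ = 2.4263 × (1 - cos(122°))
Δλ = 2.4263 × 1.5299
Δλ = 3.7121 pm

Initial wavelength:
λ = λ' - Δλ
λ = 56.4121 - 3.7121
λ = 52.7000 pm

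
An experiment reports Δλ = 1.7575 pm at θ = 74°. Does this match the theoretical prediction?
Yes, consistent

Calculate the expected shift for θ = 74°:

Δλ_expected = λ_C(1 - cos(74°))
Δλ_expected = 2.4263 × (1 - cos(74°))
Δλ_expected = 2.4263 × 0.7244
Δλ_expected = 1.7575 pm

Given shift: 1.7575 pm
Expected shift: 1.7575 pm
Difference: 0.0000 pm

The values match. This is consistent with Compton scattering at the stated angle.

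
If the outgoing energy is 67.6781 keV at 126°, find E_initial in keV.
85.7000 keV

Convert final energy to wavelength (hc ≈ 1239.842 keV·pm):
λ' = hc/E' = 1239.842 / 67.6781 = 18.3197 pm

Calculate the Compton shift:
Δλ = λ_C(1 - cos(126°))
Δλ = 2.4263 × (1 - cos(126°))
Δλ = 3.8525 pm

Initial wavelength:
λ = λ' - Δλ = 18.3197 - 3.8525 = 14.4672 pm

Initial energy:
E = hc/λ = 1239.842 / 14.4672 = 85.7000 keV

(Intermediate values are shown rounded; full precision is carried through to the final answer.)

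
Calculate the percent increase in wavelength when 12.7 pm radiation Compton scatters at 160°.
37.0574%

Calculate the Compton shift:
Δλ = λ_C(1 - cos(160°))
Δλ = 2.4263 × (1 - cos(160°))
Δλ = 2.4263 × 1.9397
Δλ = 4.7063 pm

Percentage change:
(Δλ/λ₀) × 100 = (4.7063/12.7) × 100
= 37.0574%

(Intermediate values are shown rounded; full precision is carried through to the final answer.)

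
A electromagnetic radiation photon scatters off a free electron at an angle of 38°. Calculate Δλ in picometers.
0.5144 pm

Using the Compton scattering formula:
Δλ = λ_C(1 - cos θ)

where λ_C = h/(m_e·c) ≈ 2.4263 pm is the Compton wavelength of an electron.

For θ = 38°:
cos(38°) = 0.7880
1 - cos(38°) = 0.2120

Δλ = 2.4263 × 0.2120
Δλ = 0.5144 pm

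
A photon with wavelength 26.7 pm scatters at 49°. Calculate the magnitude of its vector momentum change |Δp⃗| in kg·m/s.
2.0282e-23 kg·m/s

Photon momentum magnitude is p = h/λ.

Initial momentum:
p₀ = h/λ = 6.6261e-34/2.6700e-11 = 2.4817e-23 kg·m/s

After scattering:
λ' = λ + Δλ = 26.7 + 0.8345 = 27.5345 pm
p' = h/λ' = 6.6261e-34/2.7535e-11 = 2.4065e-23 kg·m/s

Momentum is a vector; the scattered photon's direction makes angle θ = 49° with the incident direction. The magnitude of the vector change Δp⃗ = p⃗₀ − p⃗' is found from the law of cosines:
|Δp⃗|² = p₀² + p'² − 2p₀p'cos θ
|Δp⃗|² = (2.4817e-23)² + (2.4065e-23)² − 2·2.4817e-23·2.4065e-23·cos(49°)
|Δp⃗| = 2.0282e-23 kg·m/s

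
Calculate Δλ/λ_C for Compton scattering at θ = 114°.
1.4067 λ_C

The Compton shift formula is:
Δλ = λ_C(1 - cos θ)

Dividing both sides by λ_C:
Δλ/λ_C = 1 - cos θ

For θ = 114°:
Δλ/λ_C = 1 - cos(114°)
Δλ/λ_C = 1 - -0.4067
Δλ/λ_C = 1.4067

This means the shift is 1.4067 × λ_C = 3.4132 pm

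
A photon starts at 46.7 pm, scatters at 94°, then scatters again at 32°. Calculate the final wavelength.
49.6642 pm

Apply Compton shift twice:

First scattering at θ₁ = 94°:
Δλ₁ = λ_C(1 - cos(94°))
Δλ₁ = 2.4263 × 1.0698
Δλ₁ = 2.5956 pm

After first scattering:
λ₁ = 46.7 + 2.5956 = 49.2956 pm

Second scattering at θ₂ = 32°:
Δλ₂ = λ_C(1 - cos(32°))
Δλ₂ = 2.4263 × 0.1520
Δλ₂ = 0.3687 pm

Final wavelength:
λ₂ = 49.2956 + 0.3687 = 49.6642 pm

Total shift: Δλ_total = 2.5956 + 0.3687 = 2.9642 pm

(Intermediate values are shown rounded; full precision is carried through to the final answer.)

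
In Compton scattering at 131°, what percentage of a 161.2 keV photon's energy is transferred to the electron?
0.3432 (or 34.32%)

Calculate initial and final photon energies:

Initial: E₀ = 161.2 keV → λ₀ = 7.6913 pm
Compton shift: Δλ = 4.0181 pm
Final wavelength: λ' = 11.7094 pm
Final energy: E' = 105.8840 keV

Fractional energy loss:
(E₀ - E')/E₀ = (161.2000 - 105.8840)/161.2000
= 55.3160/161.2000
= 0.3432
= 34.32%

(Intermediate values are shown rounded; full precision is carried through to the final answer.)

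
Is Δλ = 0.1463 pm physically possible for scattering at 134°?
No, inconsistent

Calculate the expected shift for θ = 134°:

Δλ_expected = λ_C(1 - cos(134°))
Δλ_expected = 2.4263 × (1 - cos(134°))
Δλ_expected = 2.4263 × 1.6947
Δλ_expected = 4.1118 pm

Given shift: 0.1463 pm
Expected shift: 4.1118 pm
Difference: 3.9654 pm

The values do not match. The given shift corresponds to θ ≈ 20.0°, not 134°.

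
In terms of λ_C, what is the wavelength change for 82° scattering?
0.8608 λ_C

The Compton shift formula is:
Δλ = λ_C(1 - cos θ)

Dividing both sides by λ_C:
Δλ/λ_C = 1 - cos θ

For θ = 82°:
Δλ/λ_C = 1 - cos(82°)
Δλ/λ_C = 1 - 0.1392
Δλ/λ_C = 0.8608

This means the shift is 0.8608 × λ_C = 2.0886 pm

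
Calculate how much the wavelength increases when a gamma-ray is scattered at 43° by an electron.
0.6518 pm

Using the Compton scattering formula:
Δλ = λ_C(1 - cos θ)

where λ_C = h/(m_e·c) ≈ 2.4263 pm is the Compton wavelength of an electron.

For θ = 43°:
cos(43°) = 0.7314
1 - cos(43°) = 0.2686

Δλ = 2.4263 × 0.2686
Δλ = 0.6518 pm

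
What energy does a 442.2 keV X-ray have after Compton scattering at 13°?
432.6052 keV

First convert energy to wavelength:
λ = hc/E, with hc ≈ 1239.842 keV·pm (i.e. 1239.842 eV·nm)

For E = 442.2 keV = 442200 eV:
λ = 1239.842 keV·pm / 442.2 keV
λ = 2.8038 pm

Calculate the Compton shift:
Δλ = λ_C(1 - cos(13°)) = 2.4263 × 0.0256
Δλ = 0.0622 pm

Final wavelength:
λ' = 2.8038 + 0.0622 = 2.8660 pm

Final energy:
E' = hc/λ' = 1239.842 / 2.8660 = 432.6052 keV

(Intermediate values are shown rounded; full precision is carried through to the final answer.)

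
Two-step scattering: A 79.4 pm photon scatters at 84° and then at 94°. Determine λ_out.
84.1683 pm

Apply Compton shift twice:

First scattering at θ₁ = 84°:
Δλ₁ = λ_C(1 - cos(84°))
Δλ₁ = 2.4263 × 0.8955
Δλ₁ = 2.1727 pm

After first scattering:
λ₁ = 79.4 + 2.1727 = 81.5727 pm

Second scattering at θ₂ = 94°:
Δλ₂ = λ_C(1 - cos(94°))
Δλ₂ = 2.4263 × 1.0698
Δλ₂ = 2.5956 pm

Final wavelength:
λ₂ = 81.5727 + 2.5956 = 84.1683 pm

Total shift: Δλ_total = 2.1727 + 2.5956 = 4.7683 pm

(Intermediate values are shown rounded; full precision is carried through to the final answer.)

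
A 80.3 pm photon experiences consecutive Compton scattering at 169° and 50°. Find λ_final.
85.9748 pm

Apply Compton shift twice:

First scattering at θ₁ = 169°:
Δλ₁ = λ_C(1 - cos(169°))
Δλ₁ = 2.4263 × 1.9816
Δλ₁ = 4.8080 pm

After first scattering:
λ₁ = 80.3 + 4.8080 = 85.1080 pm

Second scattering at θ₂ = 50°:
Δλ₂ = λ_C(1 - cos(50°))
Δλ₂ = 2.4263 × 0.3572
Δλ₂ = 0.8667 pm

Final wavelength:
λ₂ = 85.1080 + 0.8667 = 85.9748 pm

Total shift: Δλ_total = 4.8080 + 0.8667 = 5.6748 pm

(Intermediate values are shown rounded; full precision is carried through to the final answer.)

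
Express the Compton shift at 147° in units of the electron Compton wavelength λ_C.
1.8387 λ_C

The Compton shift formula is:
Δλ = λ_C(1 - cos θ)

Dividing both sides by λ_C:
Δλ/λ_C = 1 - cos θ

For θ = 147°:
Δλ/λ_C = 1 - cos(147°)
Δλ/λ_C = 1 - -0.8387
Δλ/λ_C = 1.8387

This means the shift is 1.8387 × λ_C = 4.4612 pm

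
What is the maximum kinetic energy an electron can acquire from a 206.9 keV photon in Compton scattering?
92.5771 keV

Maximum energy transfer occurs at θ = 180° (backscattering).

Initial photon: E₀ = 206.9 keV → λ₀ = 5.9925 pm

Maximum Compton shift (at 180°):
Δλ_max = 2λ_C = 2 × 2.4263 = 4.8526 pm

Final wavelength:
λ' = 5.9925 + 4.8526 = 10.8451 pm

Minimum photon energy (maximum energy to electron):
E'_min = hc/λ' = 114.3229 keV

Maximum electron kinetic energy:
K_max = E₀ - E'_min = 206.9000 - 114.3229 = 92.5771 keV

(Intermediate values are shown rounded; full precision is carried through to the final answer.)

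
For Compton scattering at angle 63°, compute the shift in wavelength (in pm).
1.3248 pm

Using the Compton scattering formula:
Δλ = λ_C(1 - cos θ)

where λ_C = h/(m_e·c) ≈ 2.4263 pm is the Compton wavelength of an electron.

For θ = 63°:
cos(63°) = 0.4540
1 - cos(63°) = 0.5460

Δλ = 2.4263 × 0.5460
Δλ = 1.3248 pm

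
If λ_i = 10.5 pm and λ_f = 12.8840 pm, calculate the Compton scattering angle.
89.00°

First find the wavelength shift:
Δλ = λ' - λ = 12.8840 - 10.5 = 2.3840 pm

Using Δλ = λ_C(1 - cos θ), with λ_C = h/(m_e·c) ≈ 2.42631024 pm:
cos θ = 1 - Δλ/λ_C
cos θ = 1 - 2.3840/2.42631024
cos θ = 0.017438

θ = arccos(0.017438)
θ = 89.00°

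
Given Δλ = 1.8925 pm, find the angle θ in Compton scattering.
77.29°

From the Compton formula Δλ = λ_C(1 - cos θ), we can solve for θ:

cos θ = 1 - Δλ/λ_C

Given:
- Δλ = 1.8925 pm
- λ_C = h/(m_e·c) ≈ 2.42631024 pm

cos θ = 1 - 1.8925/2.42631024
cos θ = 1 - 0.779991
cos θ = 0.220009

θ = arccos(0.220009)
θ = 77.29°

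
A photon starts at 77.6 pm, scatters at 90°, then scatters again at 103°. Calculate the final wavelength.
82.9984 pm

Apply Compton shift twice:

First scattering at θ₁ = 90°:
Δλ₁ = λ_C(1 - cos(90°))
Δλ₁ = 2.4263 × 1.0000
Δλ₁ = 2.4263 pm

After first scattering:
λ₁ = 77.6 + 2.4263 = 80.0263 pm

Second scattering at θ₂ = 103°:
Δλ₂ = λ_C(1 - cos(103°))
Δλ₂ = 2.4263 × 1.2250
Δλ₂ = 2.9721 pm

Final wavelength:
λ₂ = 80.0263 + 2.9721 = 82.9984 pm

Total shift: Δλ_total = 2.4263 + 2.9721 = 5.3984 pm

(Intermediate values are shown rounded; full precision is carried through to the final answer.)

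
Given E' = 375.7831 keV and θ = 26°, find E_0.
406.0000 keV

Convert final energy to wavelength (hc ≈ 1239.842 keV·pm):
λ' = hc/E' = 1239.842 / 375.7831 = 3.2994 pm

Calculate the Compton shift:
Δλ = λ_C(1 - cos(26°))
Δλ = 2.4263 × (1 - cos(26°))
Δλ = 0.2456 pm

Initial wavelength:
λ = λ' - Δλ = 3.2994 - 0.2456 = 3.0538 pm

Initial energy:
E = hc/λ = 1239.842 / 3.0538 = 406.0000 keV

(Intermediate values are shown rounded; full precision is carried through to the final answer.)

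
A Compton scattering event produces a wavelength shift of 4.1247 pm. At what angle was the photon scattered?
134.43°

From the Compton formula Δλ = λ_C(1 - cos θ), we can solve for θ:

cos θ = 1 - Δλ/λ_C

Given:
- Δλ = 4.1247 pm
- λ_C = h/(m_e·c) ≈ 2.42631024 pm

cos θ = 1 - 4.1247/2.42631024
cos θ = 1 - 1.699989
cos θ = -0.699989

θ = arccos(-0.699989)
θ = 134.43°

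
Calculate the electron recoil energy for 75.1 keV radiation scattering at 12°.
0.2404 keV

By energy conservation: K_e = E_initial - E_final

First find the scattered photon energy:
Initial wavelength: λ = hc/E = 16.5092 pm
Compton shift: Δλ = λ_C(1 - cos(12°)) = 0.0530 pm
Final wavelength: λ' = 16.5092 + 0.0530 = 16.5622 pm
Final photon energy: E' = hc/λ' = 74.8596 keV

Electron kinetic energy:
K_e = E - E' = 75.1000 - 74.8596 = 0.2404 keV

(Intermediate values are shown rounded; full precision is carried through to the final answer.)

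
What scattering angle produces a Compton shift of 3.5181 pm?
116.74°

From the Compton formula Δλ = λ_C(1 - cos θ), we can solve for θ:

cos θ = 1 - Δλ/λ_C

Given:
- Δλ = 3.5181 pm
- λ_C = h/(m_e·c) ≈ 2.42631024 pm

cos θ = 1 - 3.5181/2.42631024
cos θ = 1 - 1.449979
cos θ = -0.449979

θ = arccos(-0.449979)
θ = 116.74°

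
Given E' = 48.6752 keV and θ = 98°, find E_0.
54.5999 keV

Convert final energy to wavelength (hc ≈ 1239.842 keV·pm):
λ' = hc/E' = 1239.842 / 48.6752 = 25.4717 pm

Calculate the Compton shift:
Δλ = λ_C(1 - cos(98°))
Δλ = 2.4263 × (1 - cos(98°))
Δλ = 2.7640 pm

Initial wavelength:
λ = λ' - Δλ = 25.4717 - 2.7640 = 22.7078 pm

Initial energy:
E = hc/λ = 1239.842 / 22.7078 = 54.5999 keV

(Intermediate values are shown rounded; full precision is carried through to the final answer.)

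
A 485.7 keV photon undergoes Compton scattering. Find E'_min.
167.4260 keV (at θ = 180°)

The scattered photon has minimum energy when its wavelength is maximum, i.e., when the Compton shift Δλ = λ_C(1 − cos θ) is maximum. This occurs at θ = 180° (backscattering), giving Δλ_max = 2λ_C = 4.8526 pm.

Initial wavelength: λ₀ = hc/E₀ = 2.5527 pm
Maximum final wavelength: λ'_max = λ₀ + 2λ_C = 2.5527 + 4.8526 = 7.4053 pm
Minimum final energy: E'_min = hc/λ'_max = 167.4260 keV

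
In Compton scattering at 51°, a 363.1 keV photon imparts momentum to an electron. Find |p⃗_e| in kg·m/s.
1.5406e-22 kg·m/s

The electron is initially at rest, so by conservation of momentum:
p⃗_e = p⃗₀ − p⃗'  (incident photon momentum minus scattered photon momentum)

Photon momentum magnitudes (p = h/λ = E/c):
λ₀ = hc/E₀ = 3.4146 pm → p₀ = h/λ₀ = 1.9405e-22 kg·m/s
Δλ = λ_C(1 − cos 51°) = 0.8994 pm
λ' = 4.3140 pm → p' = h/λ' = 1.5360e-22 kg·m/s

The scattered photon makes angle θ = 51° with the incident direction, so by the law of cosines:
|p⃗_e|² = p₀² + p'² − 2p₀p'cos θ
|p⃗_e|² = (1.9405e-22)² + (1.5360e-22)² − 2·1.9405e-22·1.5360e-22·cos(51°)
|p⃗_e| = 1.5406e-22 kg·m/s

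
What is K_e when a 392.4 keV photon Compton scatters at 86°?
163.5074 keV

By energy conservation: K_e = E_initial - E_final

First find the scattered photon energy:
Initial wavelength: λ = hc/E = 3.1596 pm
Compton shift: Δλ = λ_C(1 - cos(86°)) = 2.2571 pm
Final wavelength: λ' = 3.1596 + 2.2571 = 5.4167 pm
Final photon energy: E' = hc/λ' = 228.8926 keV

Electron kinetic energy:
K_e = E - E' = 392.4000 - 228.8926 = 163.5074 keV

(Intermediate values are shown rounded; full precision is carried through to the final answer.)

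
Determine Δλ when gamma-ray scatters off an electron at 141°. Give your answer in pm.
4.3119 pm

Using the Compton scattering formula:
Δλ = λ_C(1 - cos θ)

where λ_C = h/(m_e·c) ≈ 2.4263 pm is the Compton wavelength of an electron.

For θ = 141°:
cos(141°) = -0.7771
1 - cos(141°) = 1.7771

Δλ = 2.4263 × 1.7771
Δλ = 4.3119 pm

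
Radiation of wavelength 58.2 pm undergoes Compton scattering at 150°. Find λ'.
62.7276 pm

Using the Compton formula: λ' = λ + λ_C(1 − cos θ)

For θ = 150°, cos θ = -√3/2 (exact) ≈ -0.8660, so:
1 − cos 150° = 1 − (-√3/2) ≈ 1.8660

Δλ = λ_C × 1.8660 = 2.4263 × 1.8660 = 4.5276 pm

λ' = 58.2 + 4.5276 = 62.7276 pm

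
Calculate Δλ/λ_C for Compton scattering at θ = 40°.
0.2340 λ_C

The Compton shift formula is:
Δλ = λ_C(1 - cos θ)

Dividing both sides by λ_C:
Δλ/λ_C = 1 - cos θ

For θ = 40°:
Δλ/λ_C = 1 - cos(40°)
Δλ/λ_C = 1 - 0.7660
Δλ/λ_C = 0.2340

This means the shift is 0.2340 × λ_C = 0.5676 pm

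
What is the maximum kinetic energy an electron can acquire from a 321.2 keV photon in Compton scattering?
178.8964 keV

Maximum energy transfer occurs at θ = 180° (backscattering).

Initial photon: E₀ = 321.2 keV → λ₀ = 3.8600 pm

Maximum Compton shift (at 180°):
Δλ_max = 2λ_C = 2 × 2.4263 = 4.8526 pm

Final wavelength:
λ' = 3.8600 + 4.8526 = 8.7127 pm

Minimum photon energy (maximum energy to electron):
E'_min = hc/λ' = 142.3036 keV

Maximum electron kinetic energy:
K_max = E₀ - E'_min = 321.2000 - 142.3036 = 178.8964 keV

(Intermediate values are shown rounded; full precision is carried through to the final answer.)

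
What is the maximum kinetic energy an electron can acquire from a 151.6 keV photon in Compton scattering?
56.4544 keV

Maximum energy transfer occurs at θ = 180° (backscattering).

Initial photon: E₀ = 151.6 keV → λ₀ = 8.1784 pm

Maximum Compton shift (at 180°):
Δλ_max = 2λ_C = 2 × 2.4263 = 4.8526 pm

Final wavelength:
λ' = 8.1784 + 4.8526 = 13.0310 pm

Minimum photon energy (maximum energy to electron):
E'_min = hc/λ' = 95.1456 keV

Maximum electron kinetic energy:
K_max = E₀ - E'_min = 151.6000 - 95.1456 = 56.4544 keV

(Intermediate values are shown rounded; full precision is carried through to the final answer.)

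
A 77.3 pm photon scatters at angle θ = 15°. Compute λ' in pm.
77.3827 pm

Using the Compton scattering formula:
λ' = λ + Δλ = λ + λ_C(1 - cos θ)

Given:
- Initial wavelength λ = 77.3 pm
- Scattering angle θ = 15°
- Compton wavelength λ_C ≈ 2.4263 pm

Calculate the shift:
Δλ = 2.4263 × (1 - cos(15°))
Δλ = 2.4263 × 0.0341
Δλ = 0.0827 pm

Final wavelength:
λ' = 77.3 + 0.0827 = 77.3827 pm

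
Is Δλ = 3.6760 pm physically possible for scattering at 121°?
Yes, consistent

Calculate the expected shift for θ = 121°:

Δλ_expected = λ_C(1 - cos(121°))
Δλ_expected = 2.4263 × (1 - cos(121°))
Δλ_expected = 2.4263 × 1.5150
Δλ_expected = 3.6760 pm

Given shift: 3.6760 pm
Expected shift: 3.6760 pm
Difference: 0.0000 pm

The values match. This is consistent with Compton scattering at the stated angle.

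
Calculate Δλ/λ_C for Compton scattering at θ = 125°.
1.5736 λ_C

The Compton shift formula is:
Δλ = λ_C(1 - cos θ)

Dividing both sides by λ_C:
Δλ/λ_C = 1 - cos θ

For θ = 125°:
Δλ/λ_C = 1 - cos(125°)
Δλ/λ_C = 1 - -0.5736
Δλ/λ_C = 1.5736

This means the shift is 1.5736 × λ_C = 3.8180 pm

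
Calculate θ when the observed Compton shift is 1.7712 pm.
74.34°

From the Compton formula Δλ = λ_C(1 - cos θ), we can solve for θ:

cos θ = 1 - Δλ/λ_C

Given:
- Δλ = 1.7712 pm
- λ_C = h/(m_e·c) ≈ 2.42631024 pm

cos θ = 1 - 1.7712/2.42631024
cos θ = 1 - 0.729997
cos θ = 0.270003

θ = arccos(0.270003)
θ = 74.34°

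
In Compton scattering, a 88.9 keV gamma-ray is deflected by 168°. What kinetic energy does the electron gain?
22.7613 keV

By energy conservation: K_e = E_initial - E_final

First find the scattered photon energy:
Initial wavelength: λ = hc/E = 13.9465 pm
Compton shift: Δλ = λ_C(1 - cos(168°)) = 4.7996 pm
Final wavelength: λ' = 13.9465 + 4.7996 = 18.7461 pm
Final photon energy: E' = hc/λ' = 66.1387 keV

Electron kinetic energy:
K_e = E - E' = 88.9000 - 66.1387 = 22.7613 keV

(Intermediate values are shown rounded; full precision is carried through to the final answer.)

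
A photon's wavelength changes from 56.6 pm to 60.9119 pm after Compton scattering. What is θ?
141.00°

First find the wavelength shift:
Δλ = λ' - λ = 60.9119 - 56.6 = 4.3119 pm

Using Δλ = λ_C(1 - cos θ), with λ_C = h/(m_e·c) ≈ 2.42631024 pm:
cos θ = 1 - Δλ/λ_C
cos θ = 1 - 4.3119/2.42631024
cos θ = -0.777143

θ = arccos(-0.777143)
θ = 141.00°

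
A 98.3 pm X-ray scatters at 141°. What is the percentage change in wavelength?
4.3865%

Calculate the Compton shift:
Δλ = λ_C(1 - cos(141°))
Δλ = 2.4263 × (1 - cos(141°))
Δλ = 2.4263 × 1.7771
Δλ = 4.3119 pm

Percentage change:
(Δλ/λ₀) × 100 = (4.3119/98.3) × 100
= 4.3865%

(Intermediate values are shown rounded; full precision is carried through to the final answer.)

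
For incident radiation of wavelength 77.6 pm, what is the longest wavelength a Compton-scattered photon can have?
82.4526 pm (at θ = 180°)

The Compton shift is Δλ = λ_C(1 − cos θ).

Since cos θ ranges from −1 to 1, the factor (1 − cos θ) ranges from 0 to 2; the maximum shift occurs at θ = 180° (backscattering):
Δλ_max = 2λ_C = 2 × 2.4263 pm = 4.8526 pm

Maximum scattered wavelength:
λ'_max = λ₀ + Δλ_max = 77.6 + 4.8526 = 82.4526 pm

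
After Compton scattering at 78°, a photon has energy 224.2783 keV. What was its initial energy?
343.8000 keV

Convert final energy to wavelength (hc ≈ 1239.842 keV·pm):
λ' = hc/E' = 1239.842 / 224.2783 = 5.5281 pm

Calculate the Compton shift:
Δλ = λ_C(1 - cos(78°))
Δλ = 2.4263 × (1 - cos(78°))
Δλ = 1.9219 pm

Initial wavelength:
λ = λ' - Δλ = 5.5281 - 1.9219 = 3.6063 pm

Initial energy:
E = hc/λ = 1239.842 / 3.6063 = 343.8000 keV

(Intermediate values are shown rounded; full precision is carried through to the final answer.)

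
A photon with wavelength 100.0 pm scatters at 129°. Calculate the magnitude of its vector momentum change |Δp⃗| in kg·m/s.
1.1734e-23 kg·m/s

Photon momentum magnitude is p = h/λ.

Initial momentum:
p₀ = h/λ = 6.6261e-34/1.0000e-10 = 6.6261e-24 kg·m/s

After scattering:
λ' = λ + Δλ = 100.0 + 3.9532 = 103.9532 pm
p' = h/λ' = 6.6261e-34/1.0395e-10 = 6.3741e-24 kg·m/s

Momentum is a vector; the scattered photon's direction makes angle θ = 129° with the incident direction. The magnitude of the vector change Δp⃗ = p⃗₀ − p⃗' is found from the law of cosines:
|Δp⃗|² = p₀² + p'² − 2p₀p'cos θ
|Δp⃗|² = (6.6261e-24)² + (6.3741e-24)² − 2·6.6261e-24·6.3741e-24·cos(129°)
|Δp⃗| = 1.1734e-23 kg·m/s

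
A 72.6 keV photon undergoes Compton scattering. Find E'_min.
56.5355 keV (at θ = 180°)

The scattered photon has minimum energy when its wavelength is maximum, i.e., when the Compton shift Δλ = λ_C(1 − cos θ) is maximum. This occurs at θ = 180° (backscattering), giving Δλ_max = 2λ_C = 4.8526 pm.

Initial wavelength: λ₀ = hc/E₀ = 17.0777 pm
Maximum final wavelength: λ'_max = λ₀ + 2λ_C = 17.0777 + 4.8526 = 21.9303 pm
Minimum final energy: E'_min = hc/λ'_max = 56.5355 keV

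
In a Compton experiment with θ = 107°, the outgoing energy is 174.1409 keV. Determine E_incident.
311.2000 keV

Convert final energy to wavelength (hc ≈ 1239.842 keV·pm):
λ' = hc/E' = 1239.842 / 174.1409 = 7.1198 pm

Calculate the Compton shift:
Δλ = λ_C(1 - cos(107°))
Δλ = 2.4263 × (1 - cos(107°))
Δλ = 3.1357 pm

Initial wavelength:
λ = λ' - Δλ = 7.1198 - 3.1357 = 3.9841 pm

Initial energy:
E = hc/λ = 1239.842 / 3.9841 = 311.2000 keV

(Intermediate values are shown rounded; full precision is carried through to the final answer.)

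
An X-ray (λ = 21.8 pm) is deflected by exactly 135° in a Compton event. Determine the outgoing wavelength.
25.9420 pm

Using the Compton formula: λ' = λ + λ_C(1 − cos θ)

For θ = 135°, cos θ = -√2/2 (exact) ≈ -0.7071, so:
1 − cos 135° = 1 − (-√2/2) ≈ 1.7071

Δλ = λ_C × 1.7071 = 2.4263 × 1.7071 = 4.1420 pm

λ' = 21.8 + 4.1420 = 25.9420 pm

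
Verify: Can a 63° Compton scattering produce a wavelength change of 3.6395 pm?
No, inconsistent

Calculate the expected shift for θ = 63°:

Δλ_expected = λ_C(1 - cos(63°))
Δλ_expected = 2.4263 × (1 - cos(63°))
Δλ_expected = 2.4263 × 0.5460
Δλ_expected = 1.3248 pm

Given shift: 3.6395 pm
Expected shift: 1.3248 pm
Difference: 2.3147 pm

The values do not match. The given shift corresponds to θ ≈ 120.0°, not 63°.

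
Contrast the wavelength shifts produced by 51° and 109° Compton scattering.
109° produces the larger shift by a factor of 3.576

Calculate both shifts using Δλ = λ_C(1 - cos θ):

For θ₁ = 51°:
Δλ₁ = 2.4263 × (1 - cos(51°))
Δλ₁ = 2.4263 × 0.3707
Δλ₁ = 0.8994 pm

For θ₂ = 109°:
Δλ₂ = 2.4263 × (1 - cos(109°))
Δλ₂ = 2.4263 × 1.3256
Δλ₂ = 3.2162 pm

The 109° angle produces the larger shift.
Ratio: 3.2162/0.8994 = 3.576

(Intermediate values are shown rounded; full precision is carried through to the final answer.)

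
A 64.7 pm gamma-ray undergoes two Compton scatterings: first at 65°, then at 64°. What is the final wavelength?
67.4636 pm

Apply Compton shift twice:

First scattering at θ₁ = 65°:
Δλ₁ = λ_C(1 - cos(65°))
Δλ₁ = 2.4263 × 0.5774
Δλ₁ = 1.4009 pm

After first scattering:
λ₁ = 64.7 + 1.4009 = 66.1009 pm

Second scattering at θ₂ = 64°:
Δλ₂ = λ_C(1 - cos(64°))
Δλ₂ = 2.4263 × 0.5616
Δλ₂ = 1.3627 pm

Final wavelength:
λ₂ = 66.1009 + 1.3627 = 67.4636 pm

Total shift: Δλ_total = 1.4009 + 1.3627 = 2.7636 pm

(Intermediate values are shown rounded; full precision is carried through to the final answer.)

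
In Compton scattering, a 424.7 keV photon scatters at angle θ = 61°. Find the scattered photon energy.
297.3707 keV

First convert energy to wavelength:
λ = hc/E, with hc ≈ 1239.842 keV·pm (i.e. 1239.842 eV·nm)

For E = 424.7 keV = 424700 eV:
λ = 1239.842 keV·pm / 424.7 keV
λ = 2.9193 pm

Calculate the Compton shift:
Δλ = λ_C(1 - cos(61°)) = 2.4263 × 0.5152
Δλ = 1.2500 pm

Final wavelength:
λ' = 2.9193 + 1.2500 = 4.1693 pm

Final energy:
E' = hc/λ' = 1239.842 / 4.1693 = 297.3707 keV

(Intermediate values are shown rounded; full precision is carried through to the final answer.)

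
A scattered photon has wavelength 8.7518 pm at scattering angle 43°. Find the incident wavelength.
8.1000 pm

From λ' = λ + Δλ, we have λ = λ' - Δλ

First calculate the Compton shift:
Δλ = λ_C(1 - cos θ)
Δλ = 2.4263 × (1 - cos(43°))
Δλ = 2.4263 × 0.2686
Δλ = 0.6518 pm

Initial wavelength:
λ = λ' - Δλ
λ = 8.7518 - 0.6518
λ = 8.1000 pm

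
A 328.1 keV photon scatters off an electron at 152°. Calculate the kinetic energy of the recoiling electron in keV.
179.5709 keV

By energy conservation: K_e = E_initial - E_final

First find the scattered photon energy:
Initial wavelength: λ = hc/E = 3.7789 pm
Compton shift: Δλ = λ_C(1 - cos(152°)) = 4.5686 pm
Final wavelength: λ' = 3.7789 + 4.5686 = 8.3475 pm
Final photon energy: E' = hc/λ' = 148.5291 keV

Electron kinetic energy:
K_e = E - E' = 328.1000 - 148.5291 = 179.5709 keV

(Intermediate values are shown rounded; full precision is carried through to the final answer.)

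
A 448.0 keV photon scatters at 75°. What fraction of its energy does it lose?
0.3939 (or 39.39%)

Calculate initial and final photon energies:

Initial: E₀ = 448.0 keV → λ₀ = 2.7675 pm
Compton shift: Δλ = 1.7983 pm
Final wavelength: λ' = 4.5658 pm
Final energy: E' = 271.5474 keV

Fractional energy loss:
(E₀ - E')/E₀ = (448.0000 - 271.5474)/448.0000
= 176.4526/448.0000
= 0.3939
= 39.39%

(Intermediate values are shown rounded; full precision is carried through to the final answer.)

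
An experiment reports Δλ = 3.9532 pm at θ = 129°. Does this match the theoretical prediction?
Yes, consistent

Calculate the expected shift for θ = 129°:

Δλ_expected = λ_C(1 - cos(129°))
Δλ_expected = 2.4263 × (1 - cos(129°))
Δλ_expected = 2.4263 × 1.6293
Δλ_expected = 3.9532 pm

Given shift: 3.9532 pm
Expected shift: 3.9532 pm
Difference: 0.0000 pm

The values match. This is consistent with Compton scattering at the stated angle.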